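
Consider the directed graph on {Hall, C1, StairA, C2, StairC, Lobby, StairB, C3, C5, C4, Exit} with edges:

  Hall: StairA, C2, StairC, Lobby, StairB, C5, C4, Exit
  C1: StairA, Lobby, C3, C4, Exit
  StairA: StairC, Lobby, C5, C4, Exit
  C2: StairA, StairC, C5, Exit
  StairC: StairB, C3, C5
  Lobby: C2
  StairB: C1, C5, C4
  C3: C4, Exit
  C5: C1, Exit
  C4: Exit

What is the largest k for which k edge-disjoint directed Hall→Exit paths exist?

7

Assign every edge capacity 1; by Menger, the answer equals the max flow.
Path Hall→Exit (+1); total 1.
Path Hall→StairA→Exit (+1); total 2.
Path Hall→C2→Exit (+1); total 3.
Path Hall→C5→Exit (+1); total 4.
Path Hall→C4→Exit (+1); total 5.
Path Hall→StairC→C3→Exit (+1); total 6.
Path Hall→StairB→C1→Exit (+1); total 7.
No residual Hall→Exit path; max flow = 7.
Certifying cut of size 7: {C1→Exit, C2→Exit, C3→Exit, C4→Exit, C5→Exit, Hall→Exit, StairA→Exit}.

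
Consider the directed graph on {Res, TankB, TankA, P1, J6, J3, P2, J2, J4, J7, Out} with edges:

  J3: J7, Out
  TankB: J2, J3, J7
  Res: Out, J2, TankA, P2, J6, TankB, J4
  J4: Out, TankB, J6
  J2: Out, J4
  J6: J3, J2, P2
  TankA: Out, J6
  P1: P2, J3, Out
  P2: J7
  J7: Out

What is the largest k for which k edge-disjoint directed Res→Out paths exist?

6

Assign every edge capacity 1; by Menger, the answer equals the max flow.
Path Res→Out (+1); total 1.
Path Res→TankA→Out (+1); total 2.
Path Res→J2→Out (+1); total 3.
Path Res→J4→Out (+1); total 4.
Path Res→TankB→J3→Out (+1); total 5.
Path Res→P2→J7→Out (+1); total 6.
No residual Res→Out path; max flow = 6.
Certifying cut of size 6: {J2→Out, J3→Out, J4→Out, J7→Out, Res→Out, Res→TankA}.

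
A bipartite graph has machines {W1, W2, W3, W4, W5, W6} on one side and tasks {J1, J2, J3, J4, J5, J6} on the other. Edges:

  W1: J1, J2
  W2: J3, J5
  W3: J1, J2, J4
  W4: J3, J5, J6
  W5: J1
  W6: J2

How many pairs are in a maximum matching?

Unit-capacity flow: source→left, listed edges, right→sink; max matching = max flow.
Augmenting path W1→J1 (+1); matched 1.
Augmenting path W2→J3 (+1); matched 2.
Augmenting path W3→J2 (+1); matched 3.
Augmenting path W4→J5 (+1); matched 4.
Augmenting path W6→J2→W3→J4 (+1); matched 5.
No augmenting path remains; maximum matching = 5.
König certificate: {W2, W3, W4, J1, J2} is a vertex cover of size 5 (every listed pair touches it), so no matching can be larger.

5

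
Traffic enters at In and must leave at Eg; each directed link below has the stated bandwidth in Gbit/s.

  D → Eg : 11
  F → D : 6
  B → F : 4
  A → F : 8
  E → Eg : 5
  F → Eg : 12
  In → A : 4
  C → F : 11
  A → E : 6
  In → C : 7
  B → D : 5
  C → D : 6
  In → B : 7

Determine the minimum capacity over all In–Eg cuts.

18

Augment In→A→E→Eg: bottleneck 4, flow now 4.
Augment In→B→D→Eg: bottleneck 5, flow now 9.
Augment In→B→F→Eg: bottleneck 2, flow now 11.
Augment In→C→D→Eg: bottleneck 6, flow now 17.
Augment In→C→F→Eg: bottleneck 1, flow now 18.
No augmenting path remains; maximum flow = 18.
By max-flow min-cut, the minimum cut capacity equals the max flow.
In the residual graph, reachable from In: {In}.
Min-cut edges: In→A (4), In→B (7), In→C (7); capacity 4 + 7 + 7 = 18.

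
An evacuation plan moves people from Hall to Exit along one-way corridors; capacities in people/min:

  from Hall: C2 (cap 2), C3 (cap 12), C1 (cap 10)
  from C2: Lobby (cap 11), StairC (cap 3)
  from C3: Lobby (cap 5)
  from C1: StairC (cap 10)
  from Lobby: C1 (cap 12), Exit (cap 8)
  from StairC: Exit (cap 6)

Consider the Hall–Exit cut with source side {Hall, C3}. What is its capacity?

Edges leaving {Hall, C3}: Hall→C2 (2), Hall→C1 (10), C3→Lobby (5).
Cut capacity = 2 + 10 + 5 = 17.

17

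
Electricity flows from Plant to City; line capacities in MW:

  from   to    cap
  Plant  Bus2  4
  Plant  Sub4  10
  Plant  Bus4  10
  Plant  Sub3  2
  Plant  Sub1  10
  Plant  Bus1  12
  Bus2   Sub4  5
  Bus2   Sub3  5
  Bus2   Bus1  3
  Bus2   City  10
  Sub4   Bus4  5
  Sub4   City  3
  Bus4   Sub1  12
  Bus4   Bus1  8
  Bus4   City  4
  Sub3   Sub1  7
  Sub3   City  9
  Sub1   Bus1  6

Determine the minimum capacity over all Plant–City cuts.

Augment Plant→Bus2→City: bottleneck 4, flow now 4.
Augment Plant→Sub4→City: bottleneck 3, flow now 7.
Augment Plant→Bus4→City: bottleneck 4, flow now 11.
Augment Plant→Sub3→City: bottleneck 2, flow now 13.
No augmenting path remains; maximum flow = 13.
By max-flow min-cut, the minimum cut capacity equals the max flow.
In the residual graph, reachable from Plant: {Plant, Sub4, Bus4, Sub1, Bus1}.
Min-cut edges: Plant→Bus2 (4), Plant→Sub3 (2), Sub4→City (3), Bus4→City (4); capacity 4 + 2 + 3 + 4 = 13.

13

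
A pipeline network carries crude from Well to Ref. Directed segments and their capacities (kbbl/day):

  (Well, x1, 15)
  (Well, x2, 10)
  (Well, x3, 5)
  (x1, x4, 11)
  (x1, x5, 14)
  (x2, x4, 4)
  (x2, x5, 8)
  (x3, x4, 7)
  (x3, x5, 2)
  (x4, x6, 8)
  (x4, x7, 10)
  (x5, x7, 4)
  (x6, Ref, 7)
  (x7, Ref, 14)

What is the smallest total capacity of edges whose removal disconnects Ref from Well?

21

Augment Well→x1→x4→x6→Ref: bottleneck 7, flow now 7.
Augment Well→x1→x4→x7→Ref: bottleneck 4, flow now 11.
Augment Well→x1→x5→x7→Ref: bottleneck 4, flow now 15.
Augment Well→x2→x4→x7→Ref: bottleneck 4, flow now 19.
Augment Well→x3→x4→x7→Ref: bottleneck 2, flow now 21.
No augmenting path remains; maximum flow = 21.
By max-flow min-cut, the minimum cut capacity equals the max flow.
In the residual graph, reachable from Well: {Well, x1, x2, x3, x4, x5, x6}.
Min-cut edges: x4→x7 (10), x5→x7 (4), x6→Ref (7); capacity 10 + 4 + 7 = 21.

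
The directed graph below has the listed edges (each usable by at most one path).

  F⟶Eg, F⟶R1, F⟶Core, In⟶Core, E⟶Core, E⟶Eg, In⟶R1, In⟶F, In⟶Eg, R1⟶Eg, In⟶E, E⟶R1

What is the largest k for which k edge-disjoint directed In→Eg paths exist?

Assign every edge capacity 1; by Menger, the answer equals the max flow.
Path In→Eg (+1); total 1.
Path In→E→Eg (+1); total 2.
Path In→F→Eg (+1); total 3.
Path In→R1→Eg (+1); total 4.
No residual In→Eg path; max flow = 4.
Certifying cut of size 4: {In→E, In→Eg, In→F, In→R1}.

4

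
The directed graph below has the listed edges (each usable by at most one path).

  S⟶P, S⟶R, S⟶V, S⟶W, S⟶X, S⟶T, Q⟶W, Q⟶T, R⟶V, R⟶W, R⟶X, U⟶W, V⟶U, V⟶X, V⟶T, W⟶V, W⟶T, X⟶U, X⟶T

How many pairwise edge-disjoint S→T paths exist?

4

Assign every edge capacity 1; by Menger, the answer equals the max flow.
Path S→T (+1); total 1.
Path S→V→T (+1); total 2.
Path S→W→T (+1); total 3.
Path S→X→T (+1); total 4.
No residual S→T path; max flow = 4.
Certifying cut of size 4: {S→T, V→T, W→T, X→T}.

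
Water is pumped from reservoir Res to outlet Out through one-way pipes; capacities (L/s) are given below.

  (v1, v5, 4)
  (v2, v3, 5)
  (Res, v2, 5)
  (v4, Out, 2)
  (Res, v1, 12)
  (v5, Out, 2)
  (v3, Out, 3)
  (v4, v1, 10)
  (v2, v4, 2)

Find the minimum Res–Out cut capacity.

7

Augment Res→v1→v5→Out: bottleneck 2, flow now 2.
Augment Res→v2→v3→Out: bottleneck 3, flow now 5.
Augment Res→v2→v4→Out: bottleneck 2, flow now 7.
No augmenting path remains; maximum flow = 7.
By max-flow min-cut, the minimum cut capacity equals the max flow.
In the residual graph, reachable from Res: {Res, v1, v5}.
Min-cut edges: Res→v2 (5), v5→Out (2); capacity 5 + 2 = 7.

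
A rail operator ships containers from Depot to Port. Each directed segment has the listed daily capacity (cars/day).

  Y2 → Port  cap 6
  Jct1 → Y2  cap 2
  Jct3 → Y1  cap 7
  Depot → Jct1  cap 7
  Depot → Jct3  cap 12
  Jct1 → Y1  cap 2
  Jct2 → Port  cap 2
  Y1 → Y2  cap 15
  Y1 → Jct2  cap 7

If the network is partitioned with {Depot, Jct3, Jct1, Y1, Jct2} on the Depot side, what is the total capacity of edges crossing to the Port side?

19

Edges leaving {Depot, Jct3, Jct1, Y1, Jct2}: Jct1→Y2 (2), Y1→Y2 (15), Jct2→Port (2).
Cut capacity = 2 + 15 + 2 = 19.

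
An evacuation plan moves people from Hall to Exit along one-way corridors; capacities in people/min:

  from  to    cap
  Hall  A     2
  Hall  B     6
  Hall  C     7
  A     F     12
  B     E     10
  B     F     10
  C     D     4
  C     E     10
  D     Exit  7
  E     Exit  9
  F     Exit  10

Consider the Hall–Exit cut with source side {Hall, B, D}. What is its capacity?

Edges leaving {Hall, B, D}: Hall→A (2), Hall→C (7), B→E (10), B→F (10), D→Exit (7).
Cut capacity = 2 + 7 + 10 + 10 + 7 = 36.

36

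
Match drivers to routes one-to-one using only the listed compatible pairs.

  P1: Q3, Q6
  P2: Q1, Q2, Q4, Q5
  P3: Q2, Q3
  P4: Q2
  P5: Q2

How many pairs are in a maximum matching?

Unit-capacity flow: source→left, listed edges, right→sink; max matching = max flow.
Augmenting path P1→Q3 (+1); matched 1.
Augmenting path P2→Q1 (+1); matched 2.
Augmenting path P3→Q2 (+1); matched 3.
Augmenting path P4→Q2→P3→Q3→P1→Q6 (+1); matched 4.
No augmenting path remains; maximum matching = 4.
König certificate: {P1, P2, P3, Q2} is a vertex cover of size 4 (every listed pair touches it), so no matching can be larger.

4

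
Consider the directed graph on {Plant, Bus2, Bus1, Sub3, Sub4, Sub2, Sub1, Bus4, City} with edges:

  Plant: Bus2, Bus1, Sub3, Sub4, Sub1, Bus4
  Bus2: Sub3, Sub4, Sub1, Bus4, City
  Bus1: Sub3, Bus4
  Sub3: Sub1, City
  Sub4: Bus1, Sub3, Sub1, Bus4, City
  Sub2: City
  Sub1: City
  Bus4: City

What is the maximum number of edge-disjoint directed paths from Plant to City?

5

Assign every edge capacity 1; by Menger, the answer equals the max flow.
Path Plant→Bus2→City (+1); total 1.
Path Plant→Sub3→City (+1); total 2.
Path Plant→Sub4→City (+1); total 3.
Path Plant→Sub1→City (+1); total 4.
Path Plant→Bus4→City (+1); total 5.
No residual Plant→City path; max flow = 5.
Certifying cut of size 5: {Bus4→City, Plant→Bus2, Plant→Sub4, Sub1→City, Sub3→City}.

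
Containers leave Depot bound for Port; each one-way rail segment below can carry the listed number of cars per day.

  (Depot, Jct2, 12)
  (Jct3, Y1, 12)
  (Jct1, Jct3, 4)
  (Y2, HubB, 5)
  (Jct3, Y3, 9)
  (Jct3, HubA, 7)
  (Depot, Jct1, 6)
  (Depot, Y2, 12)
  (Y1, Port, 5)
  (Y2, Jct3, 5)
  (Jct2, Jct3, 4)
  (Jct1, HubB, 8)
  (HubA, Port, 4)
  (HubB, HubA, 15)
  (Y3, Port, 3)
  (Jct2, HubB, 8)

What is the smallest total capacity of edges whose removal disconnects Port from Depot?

12

Augment Depot→Jct1→HubB→HubA→Port: bottleneck 4, flow now 4.
Augment Depot→Jct1→Jct3→Y1→Port: bottleneck 2, flow now 6.
Augment Depot→Y2→Jct3→Y1→Port: bottleneck 3, flow now 9.
Augment Depot→Y2→Jct3→Y3→Port: bottleneck 2, flow now 11.
Augment Depot→Jct2→Jct3→Y3→Port: bottleneck 1, flow now 12.
No augmenting path remains; maximum flow = 12.
By max-flow min-cut, the minimum cut capacity equals the max flow.
In the residual graph, reachable from Depot: {Depot, Jct1, Y2, Jct2, HubB, Jct3, Y1, HubA, Y3}.
Min-cut edges: Y1→Port (5), HubA→Port (4), Y3→Port (3); capacity 5 + 4 + 3 = 12.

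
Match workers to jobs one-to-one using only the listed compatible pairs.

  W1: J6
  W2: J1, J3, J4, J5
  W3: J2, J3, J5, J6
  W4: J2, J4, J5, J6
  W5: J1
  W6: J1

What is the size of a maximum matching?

5

Unit-capacity flow: source→left, listed edges, right→sink; max matching = max flow.
Augmenting path W1→J6 (+1); matched 1.
Augmenting path W2→J1 (+1); matched 2.
Augmenting path W3→J2 (+1); matched 3.
Augmenting path W4→J4 (+1); matched 4.
Augmenting path W5→J1→W2→J3 (+1); matched 5.
No augmenting path remains; maximum matching = 5.
König certificate: {W1, W2, W3, W4, J1} is a vertex cover of size 5 (every listed pair touches it), so no matching can be larger.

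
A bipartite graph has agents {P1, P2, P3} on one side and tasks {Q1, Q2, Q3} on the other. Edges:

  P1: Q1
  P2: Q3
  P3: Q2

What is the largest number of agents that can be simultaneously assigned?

3

Unit-capacity flow: source→left, listed edges, right→sink; max matching = max flow.
Augmenting path P1→Q1 (+1); matched 1.
Augmenting path P2→Q3 (+1); matched 2.
Augmenting path P3→Q2 (+1); matched 3.
No augmenting path remains; maximum matching = 3.
König certificate: {P1, P2, P3} is a vertex cover of size 3 (every listed pair touches it), so no matching can be larger.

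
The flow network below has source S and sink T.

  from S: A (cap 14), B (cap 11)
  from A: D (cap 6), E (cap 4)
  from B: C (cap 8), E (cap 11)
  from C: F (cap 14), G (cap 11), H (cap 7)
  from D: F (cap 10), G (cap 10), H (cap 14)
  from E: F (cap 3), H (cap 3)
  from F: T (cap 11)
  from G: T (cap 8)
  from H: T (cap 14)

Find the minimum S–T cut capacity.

Augment S→A→D→F→T: bottleneck 6, flow now 6.
Augment S→A→E→F→T: bottleneck 3, flow now 9.
Augment S→A→E→H→T: bottleneck 1, flow now 10.
Augment S→B→C→F→T: bottleneck 2, flow now 12.
Augment S→B→C→G→T: bottleneck 6, flow now 18.
Augment S→B→E→H→T: bottleneck 2, flow now 20.
No augmenting path remains; maximum flow = 20.
By max-flow min-cut, the minimum cut capacity equals the max flow.
In the residual graph, reachable from S: {S, A, B, E}.
Min-cut edges: A→D (6), B→C (8), E→F (3), E→H (3); capacity 6 + 8 + 3 + 3 = 20.

20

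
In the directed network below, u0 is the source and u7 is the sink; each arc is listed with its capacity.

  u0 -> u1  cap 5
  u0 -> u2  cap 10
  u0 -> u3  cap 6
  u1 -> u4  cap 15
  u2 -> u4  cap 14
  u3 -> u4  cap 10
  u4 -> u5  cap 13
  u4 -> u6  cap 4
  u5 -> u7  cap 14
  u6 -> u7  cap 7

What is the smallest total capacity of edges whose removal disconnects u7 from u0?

17

Augment u0→u1→u4→u5→u7: bottleneck 5, flow now 5.
Augment u0→u2→u4→u5→u7: bottleneck 8, flow now 13.
Augment u0→u2→u4→u6→u7: bottleneck 2, flow now 15.
Augment u0→u3→u4→u6→u7: bottleneck 2, flow now 17.
No augmenting path remains; maximum flow = 17.
By max-flow min-cut, the minimum cut capacity equals the max flow.
In the residual graph, reachable from u0: {u0, u1, u2, u3, u4}.
Min-cut edges: u4→u5 (13), u4→u6 (4); capacity 13 + 4 = 17.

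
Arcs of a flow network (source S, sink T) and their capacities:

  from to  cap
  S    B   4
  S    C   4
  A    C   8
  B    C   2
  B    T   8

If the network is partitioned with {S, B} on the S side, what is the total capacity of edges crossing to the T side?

14

Edges leaving {S, B}: S→C (4), B→C (2), B→T (8).
Cut capacity = 4 + 2 + 8 = 14.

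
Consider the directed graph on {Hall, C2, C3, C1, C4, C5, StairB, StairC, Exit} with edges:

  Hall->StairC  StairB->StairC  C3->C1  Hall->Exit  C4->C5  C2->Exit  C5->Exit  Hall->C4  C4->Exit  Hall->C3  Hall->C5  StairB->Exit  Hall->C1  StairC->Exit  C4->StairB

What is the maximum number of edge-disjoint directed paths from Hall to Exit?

4

Assign every edge capacity 1; by Menger, the answer equals the max flow.
Path Hall→Exit (+1); total 1.
Path Hall→C4→Exit (+1); total 2.
Path Hall→C5→Exit (+1); total 3.
Path Hall→StairC→Exit (+1); total 4.
No residual Hall→Exit path; max flow = 4.
Certifying cut of size 4: {Hall→C4, Hall→C5, Hall→Exit, Hall→StairC}.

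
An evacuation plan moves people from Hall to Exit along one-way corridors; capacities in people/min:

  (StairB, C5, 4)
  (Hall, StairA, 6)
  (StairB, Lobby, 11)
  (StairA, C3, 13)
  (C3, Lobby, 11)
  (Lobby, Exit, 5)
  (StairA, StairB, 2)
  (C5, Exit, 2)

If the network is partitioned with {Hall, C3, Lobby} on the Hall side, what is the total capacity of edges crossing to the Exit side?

11

Edges leaving {Hall, C3, Lobby}: Hall→StairA (6), Lobby→Exit (5).
Cut capacity = 6 + 5 = 11.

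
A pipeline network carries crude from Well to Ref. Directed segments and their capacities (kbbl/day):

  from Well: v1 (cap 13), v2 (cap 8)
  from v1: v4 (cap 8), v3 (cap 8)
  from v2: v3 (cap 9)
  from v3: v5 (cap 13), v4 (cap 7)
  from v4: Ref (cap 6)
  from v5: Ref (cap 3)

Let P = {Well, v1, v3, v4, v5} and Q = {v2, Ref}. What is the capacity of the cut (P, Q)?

17

Edges leaving {Well, v1, v3, v4, v5}: Well→v2 (8), v4→Ref (6), v5→Ref (3).
Cut capacity = 8 + 6 + 3 = 17.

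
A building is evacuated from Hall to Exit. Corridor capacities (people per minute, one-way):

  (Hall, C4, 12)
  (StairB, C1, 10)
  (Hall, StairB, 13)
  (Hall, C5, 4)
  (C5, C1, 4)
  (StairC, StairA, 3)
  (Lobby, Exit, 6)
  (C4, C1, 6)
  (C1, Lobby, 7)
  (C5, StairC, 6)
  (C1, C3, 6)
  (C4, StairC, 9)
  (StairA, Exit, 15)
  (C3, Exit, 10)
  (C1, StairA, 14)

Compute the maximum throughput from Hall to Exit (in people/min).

Augment Hall→C5→C1→C3→Exit: bottleneck 4, flow now 4.
Augment Hall→StairB→C1→C3→Exit: bottleneck 2, flow now 6.
Augment Hall→StairB→C1→Lobby→Exit: bottleneck 6, flow now 12.
Augment Hall→StairB→C1→StairA→Exit: bottleneck 2, flow now 14.
Augment Hall→C4→C1→StairA→Exit: bottleneck 6, flow now 20.
Augment Hall→C4→StairC→StairA→Exit: bottleneck 3, flow now 23.
No augmenting path remains; maximum flow = 23.
In the residual graph, reachable from Hall: {Hall, StairB, C4, StairC}.
Min-cut edges: Hall→C5 (4), StairB→C1 (10), C4→C1 (6), StairC→StairA (3); capacity 4 + 10 + 6 + 3 = 23.
This cut is saturated, so no flow can exceed 23.

23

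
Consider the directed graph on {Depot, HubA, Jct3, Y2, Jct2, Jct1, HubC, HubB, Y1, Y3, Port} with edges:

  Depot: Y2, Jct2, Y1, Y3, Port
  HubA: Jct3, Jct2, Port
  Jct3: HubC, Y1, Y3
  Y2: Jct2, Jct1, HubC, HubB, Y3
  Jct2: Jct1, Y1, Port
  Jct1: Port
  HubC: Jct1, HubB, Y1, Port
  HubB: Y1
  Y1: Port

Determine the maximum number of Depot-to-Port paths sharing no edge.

Assign every edge capacity 1; by Menger, the answer equals the max flow.
Path Depot→Port (+1); total 1.
Path Depot→Jct2→Port (+1); total 2.
Path Depot→Y1→Port (+1); total 3.
Path Depot→Y2→Jct1→Port (+1); total 4.
No residual Depot→Port path; max flow = 4.
Certifying cut of size 4: {Depot→Jct2, Depot→Port, Depot→Y1, Depot→Y2}.

4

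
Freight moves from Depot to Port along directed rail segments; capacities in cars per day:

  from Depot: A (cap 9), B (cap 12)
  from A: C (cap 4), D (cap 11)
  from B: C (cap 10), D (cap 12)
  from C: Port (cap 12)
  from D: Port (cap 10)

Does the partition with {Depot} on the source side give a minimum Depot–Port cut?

Yes — it is a minimum cut (capacity 21).

Given cut capacity: 9 + 12 = 21.
Augment Depot→A→C→Port: bottleneck 4, flow now 4.
Augment Depot→A→D→Port: bottleneck 5, flow now 9.
Augment Depot→B→C→Port: bottleneck 8, flow now 17.
Augment Depot→B→D→Port: bottleneck 4, flow now 21.
No augmenting path remains; maximum flow = 21.
Cut capacity 21 equals the max flow, so it is a minimum cut.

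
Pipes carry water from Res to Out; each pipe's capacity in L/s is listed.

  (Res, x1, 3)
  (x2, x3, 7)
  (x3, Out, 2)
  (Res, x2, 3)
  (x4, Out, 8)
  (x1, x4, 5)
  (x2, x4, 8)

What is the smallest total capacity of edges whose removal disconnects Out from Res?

Augment Res→x1→x4→Out: bottleneck 3, flow now 3.
Augment Res→x2→x3→Out: bottleneck 2, flow now 5.
Augment Res→x2→x4→Out: bottleneck 1, flow now 6.
No augmenting path remains; maximum flow = 6.
By max-flow min-cut, the minimum cut capacity equals the max flow.
In the residual graph, reachable from Res: {Res}.
Min-cut edges: Res→x1 (3), Res→x2 (3); capacity 3 + 3 = 6.

6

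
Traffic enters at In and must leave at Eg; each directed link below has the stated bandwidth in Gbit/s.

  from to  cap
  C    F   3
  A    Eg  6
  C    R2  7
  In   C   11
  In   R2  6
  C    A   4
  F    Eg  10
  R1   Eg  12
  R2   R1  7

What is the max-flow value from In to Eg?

Augment In→R2→R1→Eg: bottleneck 6, flow now 6.
Augment In→C→A→Eg: bottleneck 4, flow now 10.
Augment In→C→F→Eg: bottleneck 3, flow now 13.
Augment In→C→R2→R1→Eg: bottleneck 1, flow now 14.
No augmenting path remains; maximum flow = 14.
In the residual graph, reachable from In: {In, R2, C}.
Min-cut edges: R2→R1 (7), C→A (4), C→F (3); capacity 7 + 4 + 3 = 14.
This cut is saturated, so no flow can exceed 14.

14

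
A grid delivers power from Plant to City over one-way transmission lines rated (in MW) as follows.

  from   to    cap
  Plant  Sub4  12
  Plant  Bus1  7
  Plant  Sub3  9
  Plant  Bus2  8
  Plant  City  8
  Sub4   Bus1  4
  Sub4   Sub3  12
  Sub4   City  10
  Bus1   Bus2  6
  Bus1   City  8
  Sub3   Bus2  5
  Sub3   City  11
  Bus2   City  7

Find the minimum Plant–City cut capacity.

43

Augment Plant→City: bottleneck 8, flow now 8.
Augment Plant→Sub4→City: bottleneck 10, flow now 18.
Augment Plant→Bus1→City: bottleneck 7, flow now 25.
Augment Plant→Sub3→City: bottleneck 9, flow now 34.
Augment Plant→Bus2→City: bottleneck 7, flow now 41.
Augment Plant→Sub4→Bus1→City: bottleneck 1, flow now 42.
Augment Plant→Sub4→Sub3→City: bottleneck 1, flow now 43.
No augmenting path remains; maximum flow = 43.
By max-flow min-cut, the minimum cut capacity equals the max flow.
In the residual graph, reachable from Plant: {Plant, Bus2}.
Min-cut edges: Plant→Sub4 (12), Plant→Bus1 (7), Plant→Sub3 (9), Plant→City (8), Bus2→City (7); capacity 12 + 7 + 9 + 8 + 7 = 43.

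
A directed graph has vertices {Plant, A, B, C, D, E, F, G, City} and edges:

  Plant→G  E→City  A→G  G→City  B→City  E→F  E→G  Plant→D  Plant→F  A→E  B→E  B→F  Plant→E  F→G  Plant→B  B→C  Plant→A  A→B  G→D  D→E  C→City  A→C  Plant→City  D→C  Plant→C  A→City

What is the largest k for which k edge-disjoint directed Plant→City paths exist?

6

Assign every edge capacity 1; by Menger, the answer equals the max flow.
Path Plant→City (+1); total 1.
Path Plant→A→City (+1); total 2.
Path Plant→B→City (+1); total 3.
Path Plant→C→City (+1); total 4.
Path Plant→E→City (+1); total 5.
Path Plant→G→City (+1); total 6.
No residual Plant→City path; max flow = 6.
Certifying cut of size 6: {C→City, E→City, G→City, Plant→A, Plant→B, Plant→City}.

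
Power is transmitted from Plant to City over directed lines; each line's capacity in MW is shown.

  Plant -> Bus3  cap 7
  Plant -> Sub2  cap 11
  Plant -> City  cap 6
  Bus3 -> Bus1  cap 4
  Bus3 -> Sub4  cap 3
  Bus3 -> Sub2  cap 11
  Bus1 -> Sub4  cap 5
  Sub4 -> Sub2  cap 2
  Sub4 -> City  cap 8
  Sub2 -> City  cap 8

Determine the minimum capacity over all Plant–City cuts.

21

Augment Plant→City: bottleneck 6, flow now 6.
Augment Plant→Sub2→City: bottleneck 8, flow now 14.
Augment Plant→Bus3→Sub4→City: bottleneck 3, flow now 17.
Augment Plant→Bus3→Bus1→Sub4→City: bottleneck 4, flow now 21.
No augmenting path remains; maximum flow = 21.
By max-flow min-cut, the minimum cut capacity equals the max flow.
In the residual graph, reachable from Plant: {Plant, Sub2}.
Min-cut edges: Plant→Bus3 (7), Plant→City (6), Sub2→City (8); capacity 7 + 6 + 8 = 21.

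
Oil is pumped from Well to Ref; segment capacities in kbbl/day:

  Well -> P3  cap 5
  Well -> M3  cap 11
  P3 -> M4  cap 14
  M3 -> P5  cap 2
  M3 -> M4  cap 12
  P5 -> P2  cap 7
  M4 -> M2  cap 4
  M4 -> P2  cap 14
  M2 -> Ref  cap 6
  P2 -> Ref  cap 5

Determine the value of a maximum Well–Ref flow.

Augment Well→P3→M4→M2→Ref: bottleneck 4, flow now 4.
Augment Well→P3→M4→P2→Ref: bottleneck 1, flow now 5.
Augment Well→M3→P5→P2→Ref: bottleneck 2, flow now 7.
Augment Well→M3→M4→P2→Ref: bottleneck 2, flow now 9.
No augmenting path remains; maximum flow = 9.
In the residual graph, reachable from Well: {Well, P3, M3, P5, M4, P2}.
Min-cut edges: M4→M2 (4), P2→Ref (5); capacity 4 + 5 = 9.
This cut is saturated, so no flow can exceed 9.

9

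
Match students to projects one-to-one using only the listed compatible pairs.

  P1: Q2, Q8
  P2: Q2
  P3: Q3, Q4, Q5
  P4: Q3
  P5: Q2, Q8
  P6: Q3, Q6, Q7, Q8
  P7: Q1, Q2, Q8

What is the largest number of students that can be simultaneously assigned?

Unit-capacity flow: source→left, listed edges, right→sink; max matching = max flow.
Augmenting path P1→Q2 (+1); matched 1.
Augmenting path P3→Q3 (+1); matched 2.
Augmenting path P5→Q8 (+1); matched 3.
Augmenting path P6→Q6 (+1); matched 4.
Augmenting path P7→Q1 (+1); matched 5.
Augmenting path P4→Q3→P3→Q4 (+1); matched 6.
No augmenting path remains; maximum matching = 6.
König certificate: {P3, P4, P6, P7, Q2, Q8} is a vertex cover of size 6 (every listed pair touches it), so no matching can be larger.

6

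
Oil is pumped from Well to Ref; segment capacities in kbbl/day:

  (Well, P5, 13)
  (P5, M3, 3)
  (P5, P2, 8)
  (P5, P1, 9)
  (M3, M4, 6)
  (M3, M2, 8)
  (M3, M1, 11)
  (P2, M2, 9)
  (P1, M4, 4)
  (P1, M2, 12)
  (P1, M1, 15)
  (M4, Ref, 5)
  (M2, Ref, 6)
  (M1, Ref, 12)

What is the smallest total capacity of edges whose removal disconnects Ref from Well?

13

Augment Well→P5→M3→M4→Ref: bottleneck 3, flow now 3.
Augment Well→P5→P2→M2→Ref: bottleneck 6, flow now 9.
Augment Well→P5→P1→M4→Ref: bottleneck 2, flow now 11.
Augment Well→P5→P1→M1→Ref: bottleneck 2, flow now 13.
No augmenting path remains; maximum flow = 13.
By max-flow min-cut, the minimum cut capacity equals the max flow.
In the residual graph, reachable from Well: {Well}.
Min-cut edges: Well→P5 (13); capacity 13 = 13.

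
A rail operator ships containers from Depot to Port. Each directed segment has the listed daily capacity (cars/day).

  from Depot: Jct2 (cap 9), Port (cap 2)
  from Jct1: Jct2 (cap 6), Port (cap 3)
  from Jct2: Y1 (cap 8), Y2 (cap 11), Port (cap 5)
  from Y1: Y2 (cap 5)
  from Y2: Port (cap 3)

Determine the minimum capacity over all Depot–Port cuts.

10

Augment Depot→Port: bottleneck 2, flow now 2.
Augment Depot→Jct2→Port: bottleneck 5, flow now 7.
Augment Depot→Jct2→Y2→Port: bottleneck 3, flow now 10.
No augmenting path remains; maximum flow = 10.
By max-flow min-cut, the minimum cut capacity equals the max flow.
In the residual graph, reachable from Depot: {Depot, Jct2, Y1, Y2}.
Min-cut edges: Depot→Port (2), Jct2→Port (5), Y2→Port (3); capacity 2 + 5 + 3 = 10.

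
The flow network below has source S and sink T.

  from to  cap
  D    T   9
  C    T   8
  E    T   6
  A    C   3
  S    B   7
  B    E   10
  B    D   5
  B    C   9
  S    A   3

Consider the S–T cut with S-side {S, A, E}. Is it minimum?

No — its capacity is 16, but the minimum cut has capacity 10.

Given cut capacity: 7 + 3 + 6 = 16.
Augment S→A→C→T: bottleneck 3, flow now 3.
Augment S→B→C→T: bottleneck 5, flow now 8.
Augment S→B→D→T: bottleneck 2, flow now 10.
No augmenting path remains; maximum flow = 10.
In the residual graph, reachable from S: {S}.
Min-cut edges: S→A (3), S→B (7); capacity 3 + 7 = 10.
Cut capacity 16 exceeds the max flow 10, so it is not minimum.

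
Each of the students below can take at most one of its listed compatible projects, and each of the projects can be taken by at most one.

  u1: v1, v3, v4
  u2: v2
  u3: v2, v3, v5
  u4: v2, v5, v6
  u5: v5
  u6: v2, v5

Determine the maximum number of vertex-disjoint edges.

Unit-capacity flow: source→left, listed edges, right→sink; max matching = max flow.
Augmenting path u1→v1 (+1); matched 1.
Augmenting path u2→v2 (+1); matched 2.
Augmenting path u3→v3 (+1); matched 3.
Augmenting path u4→v5 (+1); matched 4.
Augmenting path u5→v5→u4→v6 (+1); matched 5.
No augmenting path remains; maximum matching = 5.
König certificate: {u1, u3, u4, v2, v5} is a vertex cover of size 5 (every listed pair touches it), so no matching can be larger.

5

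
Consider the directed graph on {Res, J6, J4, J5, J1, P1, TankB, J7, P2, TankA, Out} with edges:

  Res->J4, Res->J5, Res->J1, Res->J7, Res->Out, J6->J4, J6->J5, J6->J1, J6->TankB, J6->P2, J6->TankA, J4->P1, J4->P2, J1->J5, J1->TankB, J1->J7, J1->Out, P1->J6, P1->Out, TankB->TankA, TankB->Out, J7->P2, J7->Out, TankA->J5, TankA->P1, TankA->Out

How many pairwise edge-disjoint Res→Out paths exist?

Assign every edge capacity 1; by Menger, the answer equals the max flow.
Path Res→Out (+1); total 1.
Path Res→J1→Out (+1); total 2.
Path Res→J7→Out (+1); total 3.
Path Res→J4→P1→Out (+1); total 4.
No residual Res→Out path; max flow = 4.
Certifying cut of size 4: {Res→J1, Res→J4, Res→J7, Res→Out}.

4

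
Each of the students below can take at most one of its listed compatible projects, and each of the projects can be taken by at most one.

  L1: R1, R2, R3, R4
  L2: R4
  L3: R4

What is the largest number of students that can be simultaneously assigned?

2

Unit-capacity flow: source→left, listed edges, right→sink; max matching = max flow.
Augmenting path L1→R1 (+1); matched 1.
Augmenting path L2→R4 (+1); matched 2.
No augmenting path remains; maximum matching = 2.
König certificate: {L1, R4} is a vertex cover of size 2 (every listed pair touches it), so no matching can be larger.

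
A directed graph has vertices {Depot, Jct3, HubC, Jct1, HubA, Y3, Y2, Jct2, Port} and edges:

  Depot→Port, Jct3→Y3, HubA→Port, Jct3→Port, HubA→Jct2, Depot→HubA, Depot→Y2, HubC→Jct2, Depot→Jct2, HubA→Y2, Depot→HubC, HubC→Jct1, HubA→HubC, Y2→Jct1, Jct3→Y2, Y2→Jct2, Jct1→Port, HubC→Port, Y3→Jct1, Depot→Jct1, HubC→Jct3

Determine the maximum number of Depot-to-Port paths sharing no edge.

4

Assign every edge capacity 1; by Menger, the answer equals the max flow.
Path Depot→Port (+1); total 1.
Path Depot→HubC→Port (+1); total 2.
Path Depot→Jct1→Port (+1); total 3.
Path Depot→HubA→Port (+1); total 4.
No residual Depot→Port path; max flow = 4.
Certifying cut of size 4: {Depot→HubA, Depot→HubC, Depot→Port, Jct1→Port}.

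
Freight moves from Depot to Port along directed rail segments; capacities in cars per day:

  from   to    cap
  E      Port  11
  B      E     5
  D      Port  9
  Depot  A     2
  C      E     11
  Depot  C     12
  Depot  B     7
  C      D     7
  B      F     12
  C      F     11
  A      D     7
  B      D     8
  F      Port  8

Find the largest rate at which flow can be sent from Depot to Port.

21

Augment Depot→A→D→Port: bottleneck 2, flow now 2.
Augment Depot→B→D→Port: bottleneck 7, flow now 9.
Augment Depot→C→E→Port: bottleneck 11, flow now 20.
Augment Depot→C→F→Port: bottleneck 1, flow now 21.
No augmenting path remains; maximum flow = 21.
In the residual graph, reachable from Depot: {Depot}.
Min-cut edges: Depot→A (2), Depot→B (7), Depot→C (12); capacity 2 + 7 + 12 = 21.
This cut is saturated, so no flow can exceed 21.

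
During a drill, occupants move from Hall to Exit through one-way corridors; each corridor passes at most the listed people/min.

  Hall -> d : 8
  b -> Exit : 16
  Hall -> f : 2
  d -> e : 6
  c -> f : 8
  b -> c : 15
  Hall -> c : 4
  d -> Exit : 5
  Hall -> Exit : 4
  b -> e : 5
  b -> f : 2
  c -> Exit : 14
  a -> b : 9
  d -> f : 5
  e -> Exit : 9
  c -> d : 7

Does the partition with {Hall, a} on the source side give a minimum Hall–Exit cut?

No — its capacity is 27, but the minimum cut has capacity 16.

Given cut capacity: 4 + 8 + 2 + 4 + 9 = 27.
Augment Hall→Exit: bottleneck 4, flow now 4.
Augment Hall→c→Exit: bottleneck 4, flow now 8.
Augment Hall→d→Exit: bottleneck 5, flow now 13.
Augment Hall→d→e→Exit: bottleneck 3, flow now 16.
No augmenting path remains; maximum flow = 16.
In the residual graph, reachable from Hall: {Hall, f}.
Min-cut edges: Hall→c (4), Hall→d (8), Hall→Exit (4); capacity 4 + 8 + 4 = 16.
Cut capacity 27 exceeds the max flow 16, so it is not minimum.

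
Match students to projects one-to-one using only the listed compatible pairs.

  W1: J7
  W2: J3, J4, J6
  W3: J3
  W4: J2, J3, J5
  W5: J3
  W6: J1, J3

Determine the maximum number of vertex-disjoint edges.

Unit-capacity flow: source→left, listed edges, right→sink; max matching = max flow.
Augmenting path W1→J7 (+1); matched 1.
Augmenting path W2→J3 (+1); matched 2.
Augmenting path W4→J2 (+1); matched 3.
Augmenting path W6→J1 (+1); matched 4.
Augmenting path W3→J3→W2→J4 (+1); matched 5.
No augmenting path remains; maximum matching = 5.
König certificate: {W1, W2, W4, W6, J3} is a vertex cover of size 5 (every listed pair touches it), so no matching can be larger.

5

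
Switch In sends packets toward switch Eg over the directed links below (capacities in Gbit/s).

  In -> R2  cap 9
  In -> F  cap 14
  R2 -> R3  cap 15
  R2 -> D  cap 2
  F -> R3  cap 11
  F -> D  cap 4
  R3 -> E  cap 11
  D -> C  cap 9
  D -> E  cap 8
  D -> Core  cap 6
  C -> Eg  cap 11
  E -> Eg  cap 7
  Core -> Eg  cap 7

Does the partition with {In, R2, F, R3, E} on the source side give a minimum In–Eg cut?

Yes — it is a minimum cut (capacity 13).

Given cut capacity: 2 + 4 + 7 = 13.
Augment In→R2→R3→E→Eg: bottleneck 7, flow now 7.
Augment In→R2→D→C→Eg: bottleneck 2, flow now 9.
Augment In→F→D→C→Eg: bottleneck 4, flow now 13.
No augmenting path remains; maximum flow = 13.
Cut capacity 13 equals the max flow, so it is a minimum cut.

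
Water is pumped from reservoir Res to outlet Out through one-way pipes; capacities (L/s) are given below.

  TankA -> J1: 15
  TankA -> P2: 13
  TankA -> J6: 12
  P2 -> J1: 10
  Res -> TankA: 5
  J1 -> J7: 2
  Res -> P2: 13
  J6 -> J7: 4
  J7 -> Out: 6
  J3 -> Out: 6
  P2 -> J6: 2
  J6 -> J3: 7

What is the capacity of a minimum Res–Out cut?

9

Augment Res→P2→J1→J7→Out: bottleneck 2, flow now 2.
Augment Res→P2→J6→J3→Out: bottleneck 2, flow now 4.
Augment Res→TankA→J6→J3→Out: bottleneck 4, flow now 8.
Augment Res→TankA→J6→J7→Out: bottleneck 1, flow now 9.
No augmenting path remains; maximum flow = 9.
By max-flow min-cut, the minimum cut capacity equals the max flow.
In the residual graph, reachable from Res: {Res, P2, J1}.
Min-cut edges: Res→TankA (5), P2→J6 (2), J1→J7 (2); capacity 5 + 2 + 2 = 9.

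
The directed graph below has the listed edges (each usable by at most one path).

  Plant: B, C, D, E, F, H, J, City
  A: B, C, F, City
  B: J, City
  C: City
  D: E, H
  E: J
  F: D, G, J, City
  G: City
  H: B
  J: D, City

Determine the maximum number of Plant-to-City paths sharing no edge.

5

Assign every edge capacity 1; by Menger, the answer equals the max flow.
Path Plant→City (+1); total 1.
Path Plant→B→City (+1); total 2.
Path Plant→C→City (+1); total 3.
Path Plant→F→City (+1); total 4.
Path Plant→J→City (+1); total 5.
No residual Plant→City path; max flow = 5.
Certifying cut of size 5: {B→City, J→City, Plant→C, Plant→City, Plant→F}.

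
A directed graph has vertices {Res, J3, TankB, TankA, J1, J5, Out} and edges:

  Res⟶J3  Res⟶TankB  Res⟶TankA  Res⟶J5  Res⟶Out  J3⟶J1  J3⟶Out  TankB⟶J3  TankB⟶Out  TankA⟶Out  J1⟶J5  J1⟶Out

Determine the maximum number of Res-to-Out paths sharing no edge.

Assign every edge capacity 1; by Menger, the answer equals the max flow.
Path Res→Out (+1); total 1.
Path Res→J3→Out (+1); total 2.
Path Res→TankB→Out (+1); total 3.
Path Res→TankA→Out (+1); total 4.
No residual Res→Out path; max flow = 4.
Certifying cut of size 4: {Res→J3, Res→Out, Res→TankA, Res→TankB}.

4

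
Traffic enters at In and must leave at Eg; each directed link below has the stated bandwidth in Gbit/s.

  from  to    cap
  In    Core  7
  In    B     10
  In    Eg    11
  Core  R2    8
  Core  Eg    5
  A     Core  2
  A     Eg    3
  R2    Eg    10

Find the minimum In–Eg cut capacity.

18

Augment In→Eg: bottleneck 11, flow now 11.
Augment In→Core→Eg: bottleneck 5, flow now 16.
Augment In→Core→R2→Eg: bottleneck 2, flow now 18.
No augmenting path remains; maximum flow = 18.
By max-flow min-cut, the minimum cut capacity equals the max flow.
In the residual graph, reachable from In: {In, B}.
Min-cut edges: In→Core (7), In→Eg (11); capacity 7 + 11 = 18.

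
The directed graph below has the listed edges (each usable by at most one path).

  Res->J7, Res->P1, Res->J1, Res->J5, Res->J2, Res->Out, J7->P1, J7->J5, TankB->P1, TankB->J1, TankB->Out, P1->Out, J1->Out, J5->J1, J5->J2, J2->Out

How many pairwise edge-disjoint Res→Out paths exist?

Assign every edge capacity 1; by Menger, the answer equals the max flow.
Path Res→Out (+1); total 1.
Path Res→P1→Out (+1); total 2.
Path Res→J1→Out (+1); total 3.
Path Res→J2→Out (+1); total 4.
No residual Res→Out path; max flow = 4.
Certifying cut of size 4: {J1→Out, J2→Out, P1→Out, Res→Out}.

4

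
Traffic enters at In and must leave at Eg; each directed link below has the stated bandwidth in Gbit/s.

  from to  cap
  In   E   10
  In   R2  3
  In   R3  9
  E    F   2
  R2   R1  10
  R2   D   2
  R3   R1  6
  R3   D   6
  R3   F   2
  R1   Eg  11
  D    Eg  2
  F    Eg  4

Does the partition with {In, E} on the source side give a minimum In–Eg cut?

Given cut capacity: 3 + 9 + 2 = 14.
Augment In→E→F→Eg: bottleneck 2, flow now 2.
Augment In→R2→R1→Eg: bottleneck 3, flow now 5.
Augment In→R3→R1→Eg: bottleneck 6, flow now 11.
Augment In→R3→D→Eg: bottleneck 2, flow now 13.
Augment In→R3→F→Eg: bottleneck 1, flow now 14.
No augmenting path remains; maximum flow = 14.
Cut capacity 14 equals the max flow, so it is a minimum cut.

Yes — it is a minimum cut (capacity 14).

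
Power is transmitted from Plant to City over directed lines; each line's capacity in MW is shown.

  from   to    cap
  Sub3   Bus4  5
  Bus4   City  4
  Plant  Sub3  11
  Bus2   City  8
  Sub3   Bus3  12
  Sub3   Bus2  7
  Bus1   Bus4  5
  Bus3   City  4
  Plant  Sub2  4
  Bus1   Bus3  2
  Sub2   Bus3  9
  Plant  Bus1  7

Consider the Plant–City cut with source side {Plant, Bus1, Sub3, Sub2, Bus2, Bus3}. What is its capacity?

22

Edges leaving {Plant, Bus1, Sub3, Sub2, Bus2, Bus3}: Bus1→Bus4 (5), Sub3→Bus4 (5), Bus2→City (8), Bus3→City (4).
Cut capacity = 5 + 5 + 8 + 4 = 22.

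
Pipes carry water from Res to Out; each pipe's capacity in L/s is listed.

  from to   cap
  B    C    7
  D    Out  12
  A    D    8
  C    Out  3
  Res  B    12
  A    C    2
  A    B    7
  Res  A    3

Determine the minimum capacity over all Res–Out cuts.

Augment Res→A→C→Out: bottleneck 2, flow now 2.
Augment Res→A→D→Out: bottleneck 1, flow now 3.
Augment Res→B→C→Out: bottleneck 1, flow now 4.
Augment Res→B→C→A→D→Out: bottleneck 2, flow now 6. (uses reverse residual edge)
No augmenting path remains; maximum flow = 6.
By max-flow min-cut, the minimum cut capacity equals the max flow.
In the residual graph, reachable from Res: {Res, B, C}.
Min-cut edges: Res→A (3), C→Out (3); capacity 3 + 3 = 6.

6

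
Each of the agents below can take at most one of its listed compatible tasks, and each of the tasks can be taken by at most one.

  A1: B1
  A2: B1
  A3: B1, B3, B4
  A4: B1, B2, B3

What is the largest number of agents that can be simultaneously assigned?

3

Unit-capacity flow: source→left, listed edges, right→sink; max matching = max flow.
Augmenting path A1→B1 (+1); matched 1.
Augmenting path A3→B3 (+1); matched 2.
Augmenting path A4→B2 (+1); matched 3.
No augmenting path remains; maximum matching = 3.
König certificate: {A3, A4, B1} is a vertex cover of size 3 (every listed pair touches it), so no matching can be larger.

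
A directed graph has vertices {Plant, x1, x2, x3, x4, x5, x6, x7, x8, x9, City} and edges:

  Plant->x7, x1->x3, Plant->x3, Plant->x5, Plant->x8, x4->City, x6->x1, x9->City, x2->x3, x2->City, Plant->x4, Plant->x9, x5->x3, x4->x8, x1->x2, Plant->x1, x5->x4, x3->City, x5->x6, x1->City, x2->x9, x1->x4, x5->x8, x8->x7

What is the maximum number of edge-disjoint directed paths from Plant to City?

Assign every edge capacity 1; by Menger, the answer equals the max flow.
Path Plant→x1→City (+1); total 1.
Path Plant→x3→City (+1); total 2.
Path Plant→x4→City (+1); total 3.
Path Plant→x9→City (+1); total 4.
Path Plant→x5→x6→x1→x2→City (+1); total 5.
No residual Plant→City path; max flow = 5.
Certifying cut of size 5: {Plant→x1, Plant→x3, Plant→x4, Plant→x5, Plant→x9}.

5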